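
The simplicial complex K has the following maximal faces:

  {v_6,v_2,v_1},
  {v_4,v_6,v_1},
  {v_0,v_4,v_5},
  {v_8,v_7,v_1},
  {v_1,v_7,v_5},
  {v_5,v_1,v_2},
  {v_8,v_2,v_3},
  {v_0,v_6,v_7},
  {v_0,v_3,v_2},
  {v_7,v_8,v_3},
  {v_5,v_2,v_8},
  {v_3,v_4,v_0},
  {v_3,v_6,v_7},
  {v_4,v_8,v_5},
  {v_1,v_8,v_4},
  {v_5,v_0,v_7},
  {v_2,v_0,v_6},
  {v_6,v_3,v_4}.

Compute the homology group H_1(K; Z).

K has 9 vertices, 27 edges, 18 triangles.
rank ∂_1 = 8, rank ∂_2 = 18 ⇒ b_1 = 27 − 8 − 18 = 1; ∂_2 has invariant factor(s) [2] giving torsion. So H_1 ≅ Z ⊕ Z_2.

H_1 ≅ Z ⊕ Z_2.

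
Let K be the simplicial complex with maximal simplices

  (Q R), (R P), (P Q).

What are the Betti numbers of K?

b_0 = 1, b_1 = 1.

K has 3 vertices, 3 edges.
rank ∂_0 = 0, rank ∂_1 = 2 ⇒ b_0 = 3 − 0 − 2 = 1; all invariant factors of ∂_1 are 1 so no torsion. So H_0 = Z.
rank ∂_1 = 2, rank ∂_2 = 0 ⇒ b_1 = 3 − 2 − 0 = 1. So H_1 = Z.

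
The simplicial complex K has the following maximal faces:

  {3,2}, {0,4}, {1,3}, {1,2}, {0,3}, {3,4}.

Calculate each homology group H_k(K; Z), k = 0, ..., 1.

H_0 = Z,  H_1 = Z^2.

Take the total order 0 < 1 < 2 < 3 < 4 on the vertex set. Then K (dimension 1) consists of the simplices:

  0-simplices (5): [0], [1], [2], [3], [4]
  1-simplices (6): [0,3], [0,4], [1,2], [1,3], [2,3], [3,4]

so the chain groups are C_0 ≅ Z^5, C_1 ≅ Z^6.

The boundary map ∂_1: C_1 → C_0 is given by ∂[p,q] = [q] − [p]. For instance
  ∂[1,2] = [2] − [1].
As a 5×6 matrix over Z this has rank 4, with invariant factors (1,1,1,1).

Computing H_k = (kernel of ∂_k) / (image of ∂_{k+1}):

  H_0: rank C_0 − rank ∂_1 = 5 − 4 = 1, and the invariant factors of ∂_1 are all 1, so H_0 ≅ Z.
  H_1: rank ker ∂_1 − rank ∂_2 = (6 − 4) − 0 = 2, and there is no ∂_2, so H_1 ≅ Z^2.

As a check, the Euler characteristic is 5 − 6 = -1, which agrees with 1 − 2 = -1.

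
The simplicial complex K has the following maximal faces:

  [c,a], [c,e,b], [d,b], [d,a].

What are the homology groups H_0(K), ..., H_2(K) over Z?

H_0 = Z,  H_1 = Z,  H_2 = 0.

Fix the vertex order a < b < c < d < e and write every simplex with vertices in increasing order. Then dim K = 2 and the simplices of K are:

  0-simplices (5): a, b, c, d, e
  1-simplices (6): ac, ad, bc, bd, be, ce
  2-simplices (1): bce

so the chain groups are C_0 ≅ Z^5, C_1 ≅ Z^6, C_2 ≅ Z^1.

The boundary map ∂_1: C_1 → C_0 sends each edge [p,q] (with p < q) to q − p. For instance
  ∂bd = d − b.
This gives a 5×6 integer matrix of rank 4; reducing to Smith normal form yields diagonal entries (1,1,1,1).

The boundary map ∂_2: C_2 → C_1 sends each 2-simplex [p,q,r] to [q,r] − [p,r] + [p,q]. For instance
  ∂bce = ce − be + bc.
The 6×1 boundary matrix has rank 1 and Smith normal form diag(1).

Computing H_k = (kernel of ∂_k) / (image of ∂_{k+1}):

  H_0: rank C_0 − rank ∂_1 = 5 − 4 = 1, and the invariant factors of ∂_1 are all 1, so H_0 = Z.
  H_1: rank ker ∂_1 − rank ∂_2 = (6 − 4) − 1 = 1, and the invariant factors of ∂_2 are all 1, so H_1 = Z.
  H_2: rank ker ∂_2 − rank ∂_3 = (1 − 1) − 0 = 0, and there is no ∂_3, so H_2 = 0.

As a check, the Euler characteristic is 5 − 6 + 1 = 0, which agrees with 1 − 1 + 0 = 0.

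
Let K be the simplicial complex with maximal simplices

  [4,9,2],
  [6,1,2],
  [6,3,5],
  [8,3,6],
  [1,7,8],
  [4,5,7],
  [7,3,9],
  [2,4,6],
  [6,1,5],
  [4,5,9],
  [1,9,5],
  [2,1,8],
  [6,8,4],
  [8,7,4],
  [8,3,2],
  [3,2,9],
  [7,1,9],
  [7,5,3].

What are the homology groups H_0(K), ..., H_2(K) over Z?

H_0 ≅ Z,  H_1 ≅ Z ⊕ Z_2,  H_2 = 0.

Take the total order 1 < 2 < 3 < 4 < 5 < 6 < 7 < 8 < 9 on the vertex set. Then K (dimension 2) consists of the simplices:

  0-simplices (9): [1], [2], [3], [4], [5], [6], [7], [8], [9]
  1-simplices (27): (27 of them)
  2-simplices (18): [1,2,6], [1,2,8], [1,5,6], [1,5,9], [1,7,8], [1,7,9], [2,3,8], [2,3,9], [2,4,6], [2,4,9], [3,5,6], [3,5,7], [3,6,8], [3,7,9], [4,5,7], [4,5,9], [4,6,8], [4,7,8]

Hence C_0 ≅ Z^9, C_1 ≅ Z^27, C_2 ≅ Z^18.

Boundary ∂_1: C_1 → C_0 maps an edge to its endpoints' difference, ∂[p,q] = q − p. For instance
  ∂[1,7] = [7] − [1].
The 9×27 boundary matrix has rank 8 and Smith normal form diag(1,1,1,1,1,1,1,1).

Boundary ∂_2: C_2 → C_1 maps a triangle to the signed sum of its edges. For instance
  ∂[3,5,6] = [5,6] − [3,6] + [3,5],
  ∂[3,6,8] = [6,8] − [3,8] + [3,6].
The resulting 27×18 matrix has rank 18, and its Smith normal form has invariant factors (1,1,1,1,1,1,1,1,1,1,1,1,1,1,1,1,1,2).

Now H_k = ker ∂_k / im ∂_{k+1}, so:

  H_0: rank C_0 − rank ∂_1 = 9 − 8 = 1, and the invariant factors of ∂_1 are all 1, so H_0 ≅ Z.
  H_1: rank ker ∂_1 − rank ∂_2 = (27 − 8) − 18 = 1, and ∂_2 has invariant factor 2 > 1, so H_1 ≅ Z ⊕ Z_2.
  H_2: rank ker ∂_2 − rank ∂_3 = (18 − 18) − 0 = 0, and there is no ∂_3, so H_2 ≅ 0.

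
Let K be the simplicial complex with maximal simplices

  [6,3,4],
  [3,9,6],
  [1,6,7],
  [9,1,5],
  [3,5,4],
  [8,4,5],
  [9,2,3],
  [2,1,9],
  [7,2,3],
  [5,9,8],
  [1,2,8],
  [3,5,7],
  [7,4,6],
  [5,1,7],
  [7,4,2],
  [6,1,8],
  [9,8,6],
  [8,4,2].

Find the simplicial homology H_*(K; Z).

H_0 ≅ Z,  H_1 ≅ Z ⊕ Z/2,  H_2 = 0.

Fix the vertex order 1 < 2 < 3 < 4 < 5 < 6 < 7 < 8 < 9 and write every simplex with vertices in increasing order. Then dim K = 2 and the simplices of K are:

  0-simplices (9): [1], [2], [3], [4], [5], [6], [7], [8], [9]
  1-simplices (27): (27 of them)
  2-simplices (18): [1,2,8], [1,2,9], [1,5,7], [1,5,9], [1,6,7], [1,6,8], [2,3,7], [2,3,9], [2,4,7], [2,4,8], [3,4,5], [3,4,6], [3,5,7], [3,6,9], [4,5,8], [4,6,7], [5,8,9], [6,8,9]

Hence C_0 ≅ Z^9, C_1 ≅ Z^27, C_2 ≅ Z^18.

∂_1: C_1 → C_0 sends each edge [p,q] (with p < q) to q − p.
The resulting 9×27 matrix has rank 8, and its Smith normal form has invariant factors (1,1,1,1,1,1,1,1).

Boundary ∂_2: C_2 → C_1 sends each 2-simplex [p,q,r] to [q,r] − [p,r] + [p,q]. For instance
  ∂[2,4,7] = [4,7] − [2,7] + [2,4],
  ∂[3,5,7] = [5,7] − [3,7] + [3,5].
As a 27×18 matrix over Z this has rank 18, with invariant factors (1,1,1,1,1,1,1,1,1,1,1,1,1,1,1,1,1,2).

Computing H_k = (kernel of ∂_k) / (image of ∂_{k+1}):

  H_0: rank C_0 − rank ∂_1 = 9 − 8 = 1, and the invariant factors of ∂_1 are all 1, so H_0 ≅ Z.
  H_1: rank ker ∂_1 − rank ∂_2 = (27 − 8) − 18 = 1, and ∂_2 has invariant factor 2 > 1, so H_1 ≅ Z ⊕ Z/2.
  H_2: rank ker ∂_2 − rank ∂_3 = (18 − 18) − 0 = 0, and there is no ∂_3, so H_2 ≅ 0.

As a check, the Euler characteristic is 9 − 27 + 18 = 0, which agrees with 1 − 1 + 0 = 0.
(K is a triangulation of the Klein bottle.)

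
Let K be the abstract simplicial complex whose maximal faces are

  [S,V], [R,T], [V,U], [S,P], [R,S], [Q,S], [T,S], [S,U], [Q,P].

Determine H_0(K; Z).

H_0 ≅ Z.

Order the vertices as P < Q < R < S < T < U < V. Listing each simplex with vertices in this order, K has dimension 1 with simplices:

  0-simplices (7): P, Q, R, S, T, U, V
  1-simplices (9): PQ, PS, QS, RS, RT, ST, SU, SV, UV

so the chain groups are C_0 ≅ Z^7, C_1 ≅ Z^9.

The boundary map ∂_1: C_1 → C_0 maps an edge to its endpoints' difference, ∂[p,q] = q − p. For instance
  ∂RT = T − R.
This gives a 7×9 integer matrix of rank 6; reducing to Smith normal form yields diagonal entries (1,1,1,1,1,1).

Computing H_k = (kernel of ∂_k) / (image of ∂_{k+1}):

  H_0: rank C_0 − rank ∂_1 = 7 − 6 = 1, and the invariant factors of ∂_1 are all 1, so H_0 ≅ Z.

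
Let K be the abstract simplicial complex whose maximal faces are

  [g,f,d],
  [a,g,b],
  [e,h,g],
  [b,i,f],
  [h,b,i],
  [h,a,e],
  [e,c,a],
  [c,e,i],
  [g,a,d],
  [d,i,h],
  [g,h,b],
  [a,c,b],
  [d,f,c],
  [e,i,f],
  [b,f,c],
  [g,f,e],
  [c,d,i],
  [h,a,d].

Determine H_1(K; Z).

Order the vertices as a < b < c < d < e < f < g < h < i. Listing each simplex with vertices in this order, K has dimension 2 with simplices:

  0-simplices (9): a, b, c, d, e, f, g, h, i
  1-simplices (27): ab, ac, ad, ae, ag, ah, bc, bf, bg, bh, bi, cd, ce, cf, ci, df, dg, dh, di, ef, eg, eh, ei, fg, fi, gh, hi
  2-simplices (18): abc, abg, ace, adg, adh, aeh, bcf, bfi, bgh, bhi, cdf, cdi, cei, dfg, dhi, efg, efi, egh

giving chain groups C_0 ≅ Z^9, C_1 ≅ Z^27, C_2 ≅ Z^18.

∂_1: C_1 → C_0 is given by ∂[p,q] = [q] − [p].
The 9×27 boundary matrix has rank 8 and Smith normal form diag(1,1,1,1,1,1,1,1).

The boundary map ∂_2: C_2 → C_1 sends each 2-simplex [p,q,r] to [q,r] − [p,r] + [p,q]. For instance
  ∂cei = ei − ci + ce,
  ∂abc = bc − ac + ab.
The resulting 27×18 matrix has rank 18, and its Smith normal form has invariant factors (1,1,1,1,1,1,1,1,1,1,1,1,1,1,1,1,1,2).

Computing H_k = (kernel of ∂_k) / (image of ∂_{k+1}):

  H_1: rank ker ∂_1 − rank ∂_2 = (27 − 8) − 18 = 1, and ∂_2 has invariant factor 2 > 1, so H_1 ≅ Z ⊕ Z/2.

H_1 ≅ Z ⊕ Z/2.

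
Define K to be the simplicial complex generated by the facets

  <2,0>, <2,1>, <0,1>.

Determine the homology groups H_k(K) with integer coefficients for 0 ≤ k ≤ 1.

H_0 ≅ Z,  H_1 ≅ Z.

K has 3 vertices, 3 edges.
rank ∂_0 = 0, rank ∂_1 = 2 ⇒ b_0 = 3 − 0 − 2 = 1; all invariant factors of ∂_1 are 1 so no torsion. So H_0 = Z.
rank ∂_1 = 2, rank ∂_2 = 0 ⇒ b_1 = 3 − 2 − 0 = 1. So H_1 = Z.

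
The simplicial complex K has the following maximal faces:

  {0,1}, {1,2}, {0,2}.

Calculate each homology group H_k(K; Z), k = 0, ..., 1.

Take the total order 0 < 1 < 2 on the vertex set. Then K (dimension 1) consists of the simplices:

  0-simplices (3): [0], [1], [2]
  1-simplices (3): [0,1], [0,2], [1,2]

Hence C_0 ≅ Z^3, C_1 ≅ Z^3.

Boundary ∂_1: C_1 → C_0 is given by ∂[p,q] = [q] − [p]. For instance
  ∂[1,2] = [2] − [1].
This gives a 3×3 integer matrix of rank 2; reducing to Smith normal form yields diagonal entries (1,1).

Computing H_k = (kernel of ∂_k) / (image of ∂_{k+1}):

  H_0: rank C_0 − rank ∂_1 = 3 − 2 = 1, and the invariant factors of ∂_1 are all 1, so H_0 ≅ Z.
  H_1: rank ker ∂_1 − rank ∂_2 = (3 − 2) − 0 = 1, and there is no ∂_2, so H_1 ≅ Z.

H_0 = Z,  H_1 = Z.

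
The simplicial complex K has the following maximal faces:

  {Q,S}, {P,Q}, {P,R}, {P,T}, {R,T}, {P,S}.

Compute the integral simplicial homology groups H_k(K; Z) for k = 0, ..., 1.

H_0 = Z,  H_1 = Z^2.

K has 5 vertices, 6 edges.
rank ∂_0 = 0, rank ∂_1 = 4 ⇒ b_0 = 5 − 0 − 4 = 1; all invariant factors of ∂_1 are 1 so no torsion. So H_0 ≅ Z.
rank ∂_1 = 4, rank ∂_2 = 0 ⇒ b_1 = 6 − 4 − 0 = 2. So H_1 ≅ Z^2.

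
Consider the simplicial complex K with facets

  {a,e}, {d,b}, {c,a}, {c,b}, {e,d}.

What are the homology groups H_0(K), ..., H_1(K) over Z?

Take the total order a < b < c < d < e on the vertex set. Then K (dimension 1) consists of the simplices:

  0-simplices (5): a, b, c, d, e
  1-simplices (5): ac, ae, bc, bd, de

Hence C_0 ≅ Z^5, C_1 ≅ Z^5.

∂_1: C_1 → C_0 is given by ∂[p,q] = [q] − [p]. For instance
  ∂bc = c − b.
The resulting 5×5 matrix has rank 4, and its Smith normal form has invariant factors (1,1,1,1).

Now H_k = ker ∂_k / im ∂_{k+1}, so:

  H_0: rank C_0 − rank ∂_1 = 5 − 4 = 1, and the invariant factors of ∂_1 are all 1, so H_0 ≅ Z.
  H_1: rank ker ∂_1 − rank ∂_2 = (5 − 4) − 0 = 1, and there is no ∂_2, so H_1 ≅ Z.

As a check, the Euler characteristic is 5 − 5 = 0, which agrees with 1 − 1 = 0.

H_0 = Z,  H_1 = Z.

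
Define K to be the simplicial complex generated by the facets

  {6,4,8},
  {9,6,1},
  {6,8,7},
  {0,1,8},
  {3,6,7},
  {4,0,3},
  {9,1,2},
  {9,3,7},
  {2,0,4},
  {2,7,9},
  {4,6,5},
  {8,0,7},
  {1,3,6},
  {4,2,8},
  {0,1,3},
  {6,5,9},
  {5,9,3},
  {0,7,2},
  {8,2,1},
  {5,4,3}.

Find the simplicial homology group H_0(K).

H_0 = Z.

K has 10 vertices, 30 edges, 20 triangles.
rank ∂_0 = 0, rank ∂_1 = 9 ⇒ b_0 = 10 − 0 − 9 = 1; all invariant factors of ∂_1 are 1 so no torsion. So H_0 ≅ Z.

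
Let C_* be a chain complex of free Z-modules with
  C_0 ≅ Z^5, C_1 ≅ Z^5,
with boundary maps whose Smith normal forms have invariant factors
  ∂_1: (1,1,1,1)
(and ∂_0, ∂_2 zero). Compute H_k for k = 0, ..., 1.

H_0 ≅ Z,  H_1 ≅ Z.

H_0: b_0 = 5 − 0 − 4 = 1; torsion from ∂_1 factors > 1: none. So H_0 ≅ Z.
H_1: b_1 = 5 − 4 − 0 = 1; torsion from ∂_2 factors > 1: none. So H_1 ≅ Z.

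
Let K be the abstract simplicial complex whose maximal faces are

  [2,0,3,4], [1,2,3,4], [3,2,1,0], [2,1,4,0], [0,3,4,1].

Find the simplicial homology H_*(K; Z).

K has 5 vertices, 10 edges, 10 triangles, 5 3-simplices.
rank ∂_0 = 0, rank ∂_1 = 4 ⇒ b_0 = 5 − 0 − 4 = 1; all invariant factors of ∂_1 are 1 so no torsion. So H_0 = Z.
rank ∂_1 = 4, rank ∂_2 = 6 ⇒ b_1 = 10 − 4 − 6 = 0; all invariant factors of ∂_2 are 1 so no torsion. So H_1 = 0.
rank ∂_2 = 6, rank ∂_3 = 4 ⇒ b_2 = 10 − 6 − 4 = 0; all invariant factors of ∂_3 are 1 so no torsion. So H_2 = 0.
rank ∂_3 = 4, rank ∂_4 = 0 ⇒ b_3 = 5 − 4 − 0 = 1. So H_3 = Z.

H_0 = Z,  H_1 = 0,  H_2 = 0,  H_3 = Z.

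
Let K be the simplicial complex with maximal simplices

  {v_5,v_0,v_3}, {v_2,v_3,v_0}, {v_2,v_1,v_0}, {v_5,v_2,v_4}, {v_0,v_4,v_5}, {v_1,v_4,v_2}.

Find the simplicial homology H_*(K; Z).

H_0 ≅ Z,  H_1 ≅ Z,  H_2 = 0.

Fix the vertex order v_0 < v_1 < v_2 < v_3 < v_4 < v_5 and write every simplex with vertices in increasing order. Then dim K = 2 and the simplices of K are:

  0-simplices (6): [v_0], [v_1], [v_2], [v_3], [v_4], [v_5]
  1-simplices (12): [v_0,v_1], [v_0,v_2], [v_0,v_3], [v_0,v_4], [v_0,v_5], [v_1,v_2], [v_1,v_4], [v_2,v_3], [v_2,v_4], [v_2,v_5], [v_3,v_5], [v_4,v_5]
  2-simplices (6): [v_0,v_1,v_2], [v_0,v_2,v_3], [v_0,v_3,v_5], [v_0,v_4,v_5], [v_1,v_2,v_4], [v_2,v_4,v_5]

Hence C_0 ≅ Z^6, C_1 ≅ Z^12, C_2 ≅ Z^6.

Boundary ∂_1: C_1 → C_0 maps an edge to its endpoints' difference, ∂[p,q] = q − p. For instance
  ∂[v_4,v_5] = [v_5] − [v_4].
The 6×12 boundary matrix has rank 5 and Smith normal form diag(1,1,1,1,1).

∂_2: C_2 → C_1 acts by ∂[p,q,r] = [q,r] − [p,r] + [p,q]. For instance
  ∂[v_0,v_4,v_5] = [v_4,v_5] − [v_0,v_5] + [v_0,v_4],
  ∂[v_1,v_2,v_4] = [v_2,v_4] − [v_1,v_4] + [v_1,v_2].
As a 12×6 matrix over Z this has rank 6, with invariant factors (1,1,1,1,1,1).

Reading off H_k = ker ∂_k / im ∂_{k+1}:

  H_0: rank C_0 − rank ∂_1 = 6 − 5 = 1, and the invariant factors of ∂_1 are all 1, so H_0 = Z.
  H_1: rank ker ∂_1 − rank ∂_2 = (12 − 5) − 6 = 1, and the invariant factors of ∂_2 are all 1, so H_1 = Z.
  H_2: rank ker ∂_2 − rank ∂_3 = (6 − 6) − 0 = 0, and there is no ∂_3, so H_2 = 0.

As a check, the Euler characteristic is 6 − 12 + 6 = 0, which agrees with 1 − 1 + 0 = 0.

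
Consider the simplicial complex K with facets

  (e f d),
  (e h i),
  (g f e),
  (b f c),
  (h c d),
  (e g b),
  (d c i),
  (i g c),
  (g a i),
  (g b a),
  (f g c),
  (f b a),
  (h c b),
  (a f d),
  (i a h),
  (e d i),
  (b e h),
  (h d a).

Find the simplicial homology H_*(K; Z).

H_0 ≅ Z,  H_1 ≅ Z × Z/2,  H_2 = 0.

Take the total order a < b < c < d < e < f < g < h < i on the vertex set. Then K (dimension 2) consists of the simplices:

  0-simplices (9): a, b, c, d, e, f, g, h, i
  1-simplices (27): ab, ad, af, ag, ah, ai, bc, be, bf, bg, bh, cd, cf, cg, ch, ci, de, df, dh, di, ef, eg, eh, ei, fg, gi, hi
  2-simplices (18): abf, abg, adf, adh, agi, ahi, bcf, bch, beg, beh, cdh, cdi, cfg, cgi, def, dei, efg, ehi

giving chain groups C_0 ≅ Z^9, C_1 ≅ Z^27, C_2 ≅ Z^18.

∂_1: C_1 → C_0 sends each edge [p,q] (with p < q) to q − p.
The 9×27 boundary matrix has rank 8 and Smith normal form diag(1,1,1,1,1,1,1,1).

Boundary ∂_2: C_2 → C_1 maps a triangle to the signed sum of its edges. For instance
  ∂abg = bg − ag + ab,
  ∂def = ef − df + de.
As a 27×18 matrix over Z this has rank 18, with invariant factors (1,1,1,1,1,1,1,1,1,1,1,1,1,1,1,1,1,2).

From H_k ≅ ker(∂_k) / im(∂_{k+1}) we obtain:

  H_0: rank C_0 − rank ∂_1 = 9 − 8 = 1, and the invariant factors of ∂_1 are all 1, so H_0 = Z.
  H_1: rank ker ∂_1 − rank ∂_2 = (27 − 8) − 18 = 1, and ∂_2 has invariant factor 2 > 1, so H_1 = Z × Z/2.
  H_2: rank ker ∂_2 − rank ∂_3 = (18 − 18) − 0 = 0, and there is no ∂_3, so H_2 = 0.

As a check, the Euler characteristic is 9 − 27 + 18 = 0, which agrees with 1 − 1 + 0 = 0.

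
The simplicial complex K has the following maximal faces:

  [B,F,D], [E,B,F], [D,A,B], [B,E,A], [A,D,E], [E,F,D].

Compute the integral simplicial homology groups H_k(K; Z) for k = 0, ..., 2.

Fix the vertex order A < B < D < E < F and write every simplex with vertices in increasing order. Then dim K = 2 and the simplices of K are:

  0-simplices (5): A, B, D, E, F
  1-simplices (9): AB, AD, AE, BD, BE, BF, DE, DF, EF
  2-simplices (6): ABD, ABE, ADE, BDF, BEF, DEF

so the chain groups are C_0 ≅ Z^5, C_1 ≅ Z^9, C_2 ≅ Z^6.

∂_1: C_1 → C_0 sends each edge [p,q] (with p < q) to q − p.
The 5×9 boundary matrix has rank 4 and Smith normal form diag(1,1,1,1).

Boundary ∂_2: C_2 → C_1 sends each 2-simplex [p,q,r] to [q,r] − [p,r] + [p,q]. For instance
  ∂ABD = BD − AD + AB,
  ∂BEF = EF − BF + BE.
The 9×6 boundary matrix has rank 5 and Smith normal form diag(1,1,1,1,1).

From H_k ≅ ker(∂_k) / im(∂_{k+1}) we obtain:

  H_0: rank C_0 − rank ∂_1 = 5 − 4 = 1, and the invariant factors of ∂_1 are all 1, so H_0 = Z.
  H_1: rank ker ∂_1 − rank ∂_2 = (9 − 4) − 5 = 0, and the invariant factors of ∂_2 are all 1, so H_1 = 0.
  H_2: rank ker ∂_2 − rank ∂_3 = (6 − 5) − 0 = 1, and there is no ∂_3, so H_2 = Z.

As a check, the Euler characteristic is 5 − 9 + 6 = 2, which agrees with 1 − 0 + 1 = 2.

H_0 = Z,  H_1 = 0,  H_2 = Z.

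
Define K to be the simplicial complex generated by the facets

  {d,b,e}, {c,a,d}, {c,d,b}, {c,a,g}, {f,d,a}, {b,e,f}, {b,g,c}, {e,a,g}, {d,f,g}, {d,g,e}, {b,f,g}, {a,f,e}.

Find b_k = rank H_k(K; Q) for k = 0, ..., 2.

K has 7 vertices, 18 edges, 12 triangles.
rank ∂_0 = 0, rank ∂_1 = 6 ⇒ b_0 = 7 − 0 − 6 = 1; all invariant factors of ∂_1 are 1 so no torsion. So H_0 = Z.
rank ∂_1 = 6, rank ∂_2 = 12 ⇒ b_1 = 18 − 6 − 12 = 0; ∂_2 has invariant factor(s) [2] giving torsion. So H_1 = Z/2.
rank ∂_2 = 12, rank ∂_3 = 0 ⇒ b_2 = 12 − 12 − 0 = 0. So H_2 = 0.

b_0 = 1, b_1 = 0, b_2 = 0.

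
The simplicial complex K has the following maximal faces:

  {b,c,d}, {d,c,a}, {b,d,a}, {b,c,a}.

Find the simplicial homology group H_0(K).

Order the vertices as a < b < c < d. Listing each simplex with vertices in this order, K has dimension 2 with simplices:

  0-simplices (4): a, b, c, d
  1-simplices (6): ab, ac, ad, bc, bd, cd
  2-simplices (4): abc, abd, acd, bcd

giving chain groups C_0 ≅ Z^4, C_1 ≅ Z^6, C_2 ≅ Z^4.

Boundary ∂_1: C_1 → C_0 maps an edge to its endpoints' difference, ∂[p,q] = q − p.
The 4×6 boundary matrix has rank 3 and Smith normal form diag(1,1,1).

∂_2: C_2 → C_1 acts by ∂[p,q,r] = [q,r] − [p,r] + [p,q]. For instance
  ∂abd = bd − ad + ab,
  ∂abc = bc − ac + ab.
The 6×4 boundary matrix has rank 3 and Smith normal form diag(1,1,1).

Computing H_k = (kernel of ∂_k) / (image of ∂_{k+1}):

  H_0: rank C_0 − rank ∂_1 = 4 − 3 = 1, and the invariant factors of ∂_1 are all 1, so H_0 ≅ Z.

H_0 ≅ Z.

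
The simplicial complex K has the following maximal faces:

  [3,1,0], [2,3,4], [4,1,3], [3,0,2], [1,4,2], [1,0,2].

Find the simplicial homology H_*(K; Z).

Take the total order 0 < 1 < 2 < 3 < 4 on the vertex set. Then K (dimension 2) consists of the simplices:

  0-simplices (5): [0], [1], [2], [3], [4]
  1-simplices (9): [0,1], [0,2], [0,3], [1,2], [1,3], [1,4], [2,3], [2,4], [3,4]
  2-simplices (6): [0,1,2], [0,1,3], [0,2,3], [1,2,4], [1,3,4], [2,3,4]

so the chain groups are C_0 ≅ Z^5, C_1 ≅ Z^9, C_2 ≅ Z^6.

∂_1: C_1 → C_0 sends each edge [p,q] (with p < q) to q − p.
This gives a 5×9 integer matrix of rank 4; reducing to Smith normal form yields diagonal entries (1,1,1,1).

Boundary ∂_2: C_2 → C_1 acts by ∂[p,q,r] = [q,r] − [p,r] + [p,q]. For instance
  ∂[1,2,4] = [2,4] − [1,4] + [1,2],
  ∂[2,3,4] = [3,4] − [2,4] + [2,3].
This gives a 9×6 integer matrix of rank 5; reducing to Smith normal form yields diagonal entries (1,1,1,1,1).

Reading off H_k = ker ∂_k / im ∂_{k+1}:

  H_0: rank C_0 − rank ∂_1 = 5 − 4 = 1, and the invariant factors of ∂_1 are all 1, so H_0 ≅ Z.
  H_1: rank ker ∂_1 − rank ∂_2 = (9 − 4) − 5 = 0, and the invariant factors of ∂_2 are all 1, so H_1 ≅ 0.
  H_2: rank ker ∂_2 − rank ∂_3 = (6 − 5) − 0 = 1, and there is no ∂_3, so H_2 ≅ Z.

As a check, the Euler characteristic is 5 − 9 + 6 = 2, which agrees with 1 − 0 + 1 = 2.

H_0 ≅ Z,  H_1 = 0,  H_2 ≅ Z.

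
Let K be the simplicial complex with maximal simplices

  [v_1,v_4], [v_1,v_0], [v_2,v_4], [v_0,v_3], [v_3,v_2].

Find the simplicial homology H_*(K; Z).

H_0 ≅ Z,  H_1 ≅ Z.

K has 5 vertices, 5 edges.
rank ∂_0 = 0, rank ∂_1 = 4 ⇒ b_0 = 5 − 0 − 4 = 1; all invariant factors of ∂_1 are 1 so no torsion. So H_0 ≅ Z.
rank ∂_1 = 4, rank ∂_2 = 0 ⇒ b_1 = 5 − 4 − 0 = 1. So H_1 ≅ Z.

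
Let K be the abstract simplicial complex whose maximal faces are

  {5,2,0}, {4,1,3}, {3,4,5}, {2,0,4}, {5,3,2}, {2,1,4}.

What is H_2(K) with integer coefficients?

H_2 = 0.

K has 6 vertices, 12 edges, 6 triangles.
rank ∂_2 = 6, rank ∂_3 = 0 ⇒ b_2 = 6 − 6 − 0 = 0. So H_2 = 0.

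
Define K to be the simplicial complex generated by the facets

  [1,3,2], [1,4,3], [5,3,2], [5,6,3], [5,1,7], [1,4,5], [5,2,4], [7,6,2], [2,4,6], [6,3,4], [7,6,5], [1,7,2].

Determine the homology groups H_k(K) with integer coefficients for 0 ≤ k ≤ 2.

H_0 = Z,  H_1 = Z/2,  H_2 = 0.

We work with the vertex ordering 1 < 2 < 3 < 4 < 5 < 6 < 7. The simplices of K, each written with vertices in increasing order, are:

  0-simplices (7): [1], [2], [3], [4], [5], [6], [7]
  1-simplices (18): [1,2], [1,3], [1,4], [1,5], [1,7], [2,3], [2,4], [2,5], [2,6], [2,7], [3,4], [3,5], [3,6], [4,5], [4,6], [5,6], [5,7], [6,7]
  2-simplices (12): [1,2,3], [1,2,7], [1,3,4], [1,4,5], [1,5,7], [2,3,5], [2,4,5], [2,4,6], [2,6,7], [3,4,6], [3,5,6], [5,6,7]

giving chain groups C_0 ≅ Z^7, C_1 ≅ Z^18, C_2 ≅ Z^12.

∂_1: C_1 → C_0 sends each edge [p,q] (with p < q) to q − p.
The resulting 7×18 matrix has rank 6, and its Smith normal form has invariant factors (1,1,1,1,1,1).

∂_2: C_2 → C_1 acts by ∂[p,q,r] = [q,r] − [p,r] + [p,q]. For instance
  ∂[1,3,4] = [3,4] − [1,4] + [1,3],
  ∂[2,4,5] = [4,5] − [2,5] + [2,4].
The 18×12 boundary matrix has rank 12 and Smith normal form diag(1,1,1,1,1,1,1,1,1,1,1,2).

Computing H_k = (kernel of ∂_k) / (image of ∂_{k+1}):

  H_0: rank C_0 − rank ∂_1 = 7 − 6 = 1, and the invariant factors of ∂_1 are all 1, so H_0 = Z.
  H_1: rank ker ∂_1 − rank ∂_2 = (18 − 6) − 12 = 0, and ∂_2 has invariant factor 2 > 1, so H_1 = Z/2.
  H_2: rank ker ∂_2 − rank ∂_3 = (12 − 12) − 0 = 0, and there is no ∂_3, so H_2 = 0.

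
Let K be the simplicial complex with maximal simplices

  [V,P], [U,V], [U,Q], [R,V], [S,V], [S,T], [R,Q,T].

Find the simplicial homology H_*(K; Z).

H_0 ≅ Z,  H_1 ≅ Z^2,  H_2 = 0.

Take the total order P < Q < R < S < T < U < V on the vertex set. Then K (dimension 2) consists of the simplices:

  0-simplices (7): P, Q, R, S, T, U, V
  1-simplices (9): PV, QR, QT, QU, RT, RV, ST, SV, UV
  2-simplices (1): QRT

so the chain groups are C_0 ≅ Z^7, C_1 ≅ Z^9, C_2 ≅ Z^1.

The boundary map ∂_1: C_1 → C_0 sends each edge [p,q] (with p < q) to q − p. For instance
  ∂SV = V − S.
The resulting 7×9 matrix has rank 6, and its Smith normal form has invariant factors (1,1,1,1,1,1).

Boundary ∂_2: C_2 → C_1 acts by ∂[p,q,r] = [q,r] − [p,r] + [p,q]. For instance
  ∂QRT = RT − QT + QR.
The 9×1 boundary matrix has rank 1 and Smith normal form diag(1).

From H_k ≅ ker(∂_k) / im(∂_{k+1}) we obtain:

  H_0: rank C_0 − rank ∂_1 = 7 − 6 = 1, and the invariant factors of ∂_1 are all 1, so H_0 ≅ Z.
  H_1: rank ker ∂_1 − rank ∂_2 = (9 − 6) − 1 = 2, and the invariant factors of ∂_2 are all 1, so H_1 ≅ Z^2.
  H_2: rank ker ∂_2 − rank ∂_3 = (1 − 1) − 0 = 0, and there is no ∂_3, so H_2 ≅ 0.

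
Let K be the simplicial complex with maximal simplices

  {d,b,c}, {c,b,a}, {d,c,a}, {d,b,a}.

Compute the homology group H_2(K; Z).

Order the vertices as a < b < c < d. Listing each simplex with vertices in this order, K has dimension 2 with simplices:

  0-simplices (4): a, b, c, d
  1-simplices (6): ab, ac, ad, bc, bd, cd
  2-simplices (4): abc, abd, acd, bcd

giving chain groups C_0 ≅ Z^4, C_1 ≅ Z^6, C_2 ≅ Z^4.

Boundary ∂_1: C_1 → C_0 is given by ∂[p,q] = [q] − [p].
The resulting 4×6 matrix has rank 3, and its Smith normal form has invariant factors (1,1,1).

The boundary map ∂_2: C_2 → C_1 maps a triangle to the signed sum of its edges. For instance
  ∂bcd = cd − bd + bc,
  ∂acd = cd − ad + ac.
The resulting 6×4 matrix has rank 3, and its Smith normal form has invariant factors (1,1,1).

Computing H_k = (kernel of ∂_k) / (image of ∂_{k+1}):

  H_2: rank ker ∂_2 − rank ∂_3 = (4 − 3) − 0 = 1, and there is no ∂_3, so H_2 ≅ Z.

H_2 = Z.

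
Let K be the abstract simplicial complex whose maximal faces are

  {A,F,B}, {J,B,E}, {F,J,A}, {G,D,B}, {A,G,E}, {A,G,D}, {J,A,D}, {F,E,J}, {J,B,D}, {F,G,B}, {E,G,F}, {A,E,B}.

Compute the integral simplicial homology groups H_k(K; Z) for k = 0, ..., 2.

Fix the vertex order A < B < D < E < F < G < J and write every simplex with vertices in increasing order. Then dim K = 2 and the simplices of K are:

  0-simplices (7): A, B, D, E, F, G, J
  1-simplices (18): AB, AD, AE, AF, AG, AJ, BD, BE, BF, BG, BJ, DG, DJ, EF, EG, EJ, FG, FJ
  2-simplices (12): ABE, ABF, ADG, ADJ, AEG, AFJ, BDG, BDJ, BEJ, BFG, EFG, EFJ

so the chain groups are C_0 ≅ Z^7, C_1 ≅ Z^18, C_2 ≅ Z^12.

Boundary ∂_1: C_1 → C_0 maps an edge to its endpoints' difference, ∂[p,q] = q − p.
This gives a 7×18 integer matrix of rank 6; reducing to Smith normal form yields diagonal entries (1,1,1,1,1,1).

The boundary map ∂_2: C_2 → C_1 maps a triangle to the signed sum of its edges. For instance
  ∂AFJ = FJ − AJ + AF,
  ∂ABE = BE − AE + AB.
The 18×12 boundary matrix has rank 12 and Smith normal form diag(1,1,1,1,1,1,1,1,1,1,1,2).

From H_k ≅ ker(∂_k) / im(∂_{k+1}) we obtain:

  H_0: rank C_0 − rank ∂_1 = 7 − 6 = 1, and the invariant factors of ∂_1 are all 1, so H_0 ≅ Z.
  H_1: rank ker ∂_1 − rank ∂_2 = (18 − 6) − 12 = 0, and ∂_2 has invariant factor 2 > 1, so H_1 ≅ Z_2.
  H_2: rank ker ∂_2 − rank ∂_3 = (12 − 12) − 0 = 0, and there is no ∂_3, so H_2 ≅ 0.

H_0 ≅ Z,  H_1 ≅ Z_2,  H_2 = 0.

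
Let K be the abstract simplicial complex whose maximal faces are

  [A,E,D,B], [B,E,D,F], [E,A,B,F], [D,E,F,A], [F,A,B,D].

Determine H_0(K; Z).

H_0 ≅ Z.

Order the vertices as A < B < D < E < F. Listing each simplex with vertices in this order, K has dimension 3 with simplices:

  0-simplices (5): A, B, D, E, F
  1-simplices (10): AB, AD, AE, AF, BD, BE, BF, DE, DF, EF
  2-simplices (10): ABD, ABE, ABF, ADE, ADF, AEF, BDE, BDF, BEF, DEF
  3-simplices (5): ABDE, ABDF, ABEF, ADEF, BDEF

Hence C_0 ≅ Z^5, C_1 ≅ Z^10, C_2 ≅ Z^10, C_3 ≅ Z^5.

The boundary map ∂_1: C_1 → C_0 maps an edge to its endpoints' difference, ∂[p,q] = q − p. For instance
  ∂AD = D − A.
As a 5×10 matrix over Z this has rank 4, with invariant factors (1,1,1,1).

∂_2: C_2 → C_1 maps a triangle to the signed sum of its edges. For instance
  ∂DEF = EF − DF + DE,
  ∂ADF = DF − AF + AD.
The resulting 10×10 matrix has rank 6, and its Smith normal form has invariant factors (1,1,1,1,1,1).

∂_3: C_3 → C_2 sends each 3-simplex σ to the alternating sum Σ_i (−1)^i (σ with its i-th vertex removed). For instance
  ∂ABDF = BDF − ADF + ABF − ABD,
  ∂ADEF = DEF − AEF + ADF − ADE.
This gives a 10×5 integer matrix of rank 4; reducing to Smith normal form yields diagonal entries (1,1,1,1).

Reading off H_k = ker ∂_k / im ∂_{k+1}:

  H_0: rank C_0 − rank ∂_1 = 5 − 4 = 1, and the invariant factors of ∂_1 are all 1, so H_0 = Z.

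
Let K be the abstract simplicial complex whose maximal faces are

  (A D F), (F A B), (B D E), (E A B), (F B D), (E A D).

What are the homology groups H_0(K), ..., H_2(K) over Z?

H_0 ≅ Z,  H_1 = 0,  H_2 ≅ Z.

K has 5 vertices, 9 edges, 6 triangles.
rank ∂_0 = 0, rank ∂_1 = 4 ⇒ b_0 = 5 − 0 − 4 = 1; all invariant factors of ∂_1 are 1 so no torsion. So H_0 ≅ Z.
rank ∂_1 = 4, rank ∂_2 = 5 ⇒ b_1 = 9 − 4 − 5 = 0; all invariant factors of ∂_2 are 1 so no torsion. So H_1 ≅ 0.
rank ∂_2 = 5, rank ∂_3 = 0 ⇒ b_2 = 6 − 5 − 0 = 1. So H_2 ≅ Z.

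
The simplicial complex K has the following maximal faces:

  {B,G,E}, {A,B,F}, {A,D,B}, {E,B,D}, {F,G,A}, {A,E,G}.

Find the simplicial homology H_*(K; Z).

H_0 = Z,  H_1 = Z,  H_2 = 0.

Fix the vertex order A < B < D < E < F < G and write every simplex with vertices in increasing order. Then dim K = 2 and the simplices of K are:

  0-simplices (6): A, B, D, E, F, G
  1-simplices (12): AB, AD, AE, AF, AG, BD, BE, BF, BG, DE, EG, FG
  2-simplices (6): ABD, ABF, AEG, AFG, BDE, BEG

so the chain groups are C_0 ≅ Z^6, C_1 ≅ Z^12, C_2 ≅ Z^6.

Boundary ∂_1: C_1 → C_0 is given by ∂[p,q] = [q] − [p].
The 6×12 boundary matrix has rank 5 and Smith normal form diag(1,1,1,1,1).

The boundary map ∂_2: C_2 → C_1 acts by ∂[p,q,r] = [q,r] − [p,r] + [p,q]. For instance
  ∂AEG = EG − AG + AE,
  ∂BEG = EG − BG + BE.
The 12×6 boundary matrix has rank 6 and Smith normal form diag(1,1,1,1,1,1).

From H_k ≅ ker(∂_k) / im(∂_{k+1}) we obtain:

  H_0: rank C_0 − rank ∂_1 = 6 − 5 = 1, and the invariant factors of ∂_1 are all 1, so H_0 ≅ Z.
  H_1: rank ker ∂_1 − rank ∂_2 = (12 − 5) − 6 = 1, and the invariant factors of ∂_2 are all 1, so H_1 ≅ Z.
  H_2: rank ker ∂_2 − rank ∂_3 = (6 − 6) − 0 = 0, and there is no ∂_3, so H_2 ≅ 0.

As a check, the Euler characteristic is 6 − 12 + 6 = 0, which agrees with 1 − 1 + 0 = 0.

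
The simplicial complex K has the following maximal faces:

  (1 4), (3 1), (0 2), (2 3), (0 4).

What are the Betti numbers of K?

We work with the vertex ordering 0 < 1 < 2 < 3 < 4. The simplices of K, each written with vertices in increasing order, are:

  0-simplices (5): [0], [1], [2], [3], [4]
  1-simplices (5): [0,2], [0,4], [1,3], [1,4], [2,3]

Hence C_0 ≅ Z^5, C_1 ≅ Z^5.

Boundary ∂_1: C_1 → C_0 sends each edge [p,q] (with p < q) to q − p.
As a 5×5 matrix over Z this has rank 4, with invariant factors (1,1,1,1).

Now H_k = ker ∂_k / im ∂_{k+1}, so:

  H_0: rank C_0 − rank ∂_1 = 5 − 4 = 1, and the invariant factors of ∂_1 are all 1, so H_0 ≅ Z.
  H_1: rank ker ∂_1 − rank ∂_2 = (5 − 4) − 0 = 1, and there is no ∂_2, so H_1 ≅ Z.

Hence the Betti numbers are b_0 = 1, b_1 = 1.

b_0 = 1, b_1 = 1.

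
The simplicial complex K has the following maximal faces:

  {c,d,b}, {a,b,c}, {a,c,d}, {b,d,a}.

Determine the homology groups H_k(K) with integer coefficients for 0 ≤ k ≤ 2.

H_0 ≅ Z,  H_1 = 0,  H_2 ≅ Z.

Order the vertices as a < b < c < d. Listing each simplex with vertices in this order, K has dimension 2 with simplices:

  0-simplices (4): a, b, c, d
  1-simplices (6): ab, ac, ad, bc, bd, cd
  2-simplices (4): abc, abd, acd, bcd

giving chain groups C_0 ≅ Z^4, C_1 ≅ Z^6, C_2 ≅ Z^4.

∂_1: C_1 → C_0 maps an edge to its endpoints' difference, ∂[p,q] = q − p. For instance
  ∂bd = d − b.
This gives a 4×6 integer matrix of rank 3; reducing to Smith normal form yields diagonal entries (1,1,1).

Boundary ∂_2: C_2 → C_1 acts by ∂[p,q,r] = [q,r] − [p,r] + [p,q]. For instance
  ∂acd = cd − ad + ac,
  ∂bcd = cd − bd + bc.
The resulting 6×4 matrix has rank 3, and its Smith normal form has invariant factors (1,1,1).

From H_k ≅ ker(∂_k) / im(∂_{k+1}) we obtain:

  H_0: rank C_0 − rank ∂_1 = 4 − 3 = 1, and the invariant factors of ∂_1 are all 1, so H_0 ≅ Z.
  H_1: rank ker ∂_1 − rank ∂_2 = (6 − 3) − 3 = 0, and the invariant factors of ∂_2 are all 1, so H_1 ≅ 0.
  H_2: rank ker ∂_2 − rank ∂_3 = (4 − 3) − 0 = 1, and there is no ∂_3, so H_2 ≅ Z.

(K is a triangulation of the 2-sphere S^2.)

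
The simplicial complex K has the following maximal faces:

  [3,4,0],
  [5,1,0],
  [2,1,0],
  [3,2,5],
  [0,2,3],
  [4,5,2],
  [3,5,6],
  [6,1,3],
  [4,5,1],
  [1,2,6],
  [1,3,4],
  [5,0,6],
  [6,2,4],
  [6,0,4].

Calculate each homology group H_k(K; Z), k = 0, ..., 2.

We work with the vertex ordering 0 < 1 < 2 < 3 < 4 < 5 < 6. The simplices of K, each written with vertices in increasing order, are:

  0-simplices (7): [0], [1], [2], [3], [4], [5], [6]
  1-simplices (21): [0,1], [0,2], [0,3], [0,4], [0,5], [0,6], [1,2], [1,3], [1,4], [1,5], [1,6], [2,3], [2,4], [2,5], [2,6], [3,4], [3,5], [3,6], [4,5], [4,6], [5,6]
  2-simplices (14): [0,1,2], [0,1,5], [0,2,3], [0,3,4], [0,4,6], [0,5,6], [1,2,6], [1,3,4], [1,3,6], [1,4,5], [2,3,5], [2,4,5], [2,4,6], [3,5,6]

giving chain groups C_0 ≅ Z^7, C_1 ≅ Z^21, C_2 ≅ Z^14.

∂_1: C_1 → C_0 maps an edge to its endpoints' difference, ∂[p,q] = q − p. For instance
  ∂[0,4] = [4] − [0].
This gives a 7×21 integer matrix of rank 6; reducing to Smith normal form yields diagonal entries (1,1,1,1,1,1).

The boundary map ∂_2: C_2 → C_1 acts by ∂[p,q,r] = [q,r] − [p,r] + [p,q]. For instance
  ∂[3,5,6] = [5,6] − [3,6] + [3,5],
  ∂[0,1,2] = [1,2] − [0,2] + [0,1].
The 21×14 boundary matrix has rank 13 and Smith normal form diag(1,1,1,1,1,1,1,1,1,1,1,1,1).

From H_k ≅ ker(∂_k) / im(∂_{k+1}) we obtain:

  H_0: rank C_0 − rank ∂_1 = 7 − 6 = 1, and the invariant factors of ∂_1 are all 1, so H_0 ≅ Z.
  H_1: rank ker ∂_1 − rank ∂_2 = (21 − 6) − 13 = 2, and the invariant factors of ∂_2 are all 1, so H_1 ≅ Z^2.
  H_2: rank ker ∂_2 − rank ∂_3 = (14 − 13) − 0 = 1, and there is no ∂_3, so H_2 ≅ Z.

(K is a triangulation of the torus T^2.)

H_0 ≅ Z,  H_1 ≅ Z^2,  H_2 ≅ Z.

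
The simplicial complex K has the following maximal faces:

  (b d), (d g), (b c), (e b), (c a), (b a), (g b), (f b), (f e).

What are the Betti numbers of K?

b_0 = 1, b_1 = 3.

Fix the vertex order a < b < c < d < e < f < g and write every simplex with vertices in increasing order. Then dim K = 1 and the simplices of K are:

  0-simplices (7): a, b, c, d, e, f, g
  1-simplices (9): ab, ac, bc, bd, be, bf, bg, dg, ef

so the chain groups are C_0 ≅ Z^7, C_1 ≅ Z^9.

The boundary map ∂_1: C_1 → C_0 maps an edge to its endpoints' difference, ∂[p,q] = q − p.
The resulting 7×9 matrix has rank 6, and its Smith normal form has invariant factors (1,1,1,1,1,1).

Now H_k = ker ∂_k / im ∂_{k+1}, so:

  H_0: rank C_0 − rank ∂_1 = 7 − 6 = 1, and the invariant factors of ∂_1 are all 1, so H_0 ≅ Z.
  H_1: rank ker ∂_1 − rank ∂_2 = (9 − 6) − 0 = 3, and there is no ∂_2, so H_1 ≅ Z^3.

As a check, the Euler characteristic is 7 − 9 = -2, which agrees with 1 − 3 = -2.

Hence the Betti numbers are b_0 = 1, b_1 = 3.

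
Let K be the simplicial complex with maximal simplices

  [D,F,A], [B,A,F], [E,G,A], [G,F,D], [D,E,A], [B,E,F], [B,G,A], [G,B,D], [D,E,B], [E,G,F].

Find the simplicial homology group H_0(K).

Order the vertices as A < B < D < E < F < G. Listing each simplex with vertices in this order, K has dimension 2 with simplices:

  0-simplices (6): A, B, D, E, F, G
  1-simplices (15): AB, AD, AE, AF, AG, BD, BE, BF, BG, DE, DF, DG, EF, EG, FG
  2-simplices (10): ABF, ABG, ADE, ADF, AEG, BDE, BDG, BEF, DFG, EFG

so the chain groups are C_0 ≅ Z^6, C_1 ≅ Z^15, C_2 ≅ Z^10.

Boundary ∂_1: C_1 → C_0 is given by ∂[p,q] = [q] − [p]. For instance
  ∂BD = D − B.
The resulting 6×15 matrix has rank 5, and its Smith normal form has invariant factors (1,1,1,1,1).

The boundary map ∂_2: C_2 → C_1 acts by ∂[p,q,r] = [q,r] − [p,r] + [p,q]. For instance
  ∂BDE = DE − BE + BD,
  ∂BDG = DG − BG + BD.
The 15×10 boundary matrix has rank 10 and Smith normal form diag(1,1,1,1,1,1,1,1,1,2).

Computing H_k = (kernel of ∂_k) / (image of ∂_{k+1}):

  H_0: rank C_0 − rank ∂_1 = 6 − 5 = 1, and the invariant factors of ∂_1 are all 1, so H_0 = Z.

H_0 = Z.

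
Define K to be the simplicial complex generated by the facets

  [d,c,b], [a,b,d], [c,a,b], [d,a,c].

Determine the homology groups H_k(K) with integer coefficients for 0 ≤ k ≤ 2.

H_0 ≅ Z,  H_1 = 0,  H_2 ≅ Z.

Fix the vertex order a < b < c < d and write every simplex with vertices in increasing order. Then dim K = 2 and the simplices of K are:

  0-simplices (4): a, b, c, d
  1-simplices (6): ab, ac, ad, bc, bd, cd
  2-simplices (4): abc, abd, acd, bcd

Hence C_0 ≅ Z^4, C_1 ≅ Z^6, C_2 ≅ Z^4.

The boundary map ∂_1: C_1 → C_0 sends each edge [p,q] (with p < q) to q − p. For instance
  ∂ad = d − a.
As a 4×6 matrix over Z this has rank 3, with invariant factors (1,1,1).

The boundary map ∂_2: C_2 → C_1 maps a triangle to the signed sum of its edges. For instance
  ∂bcd = cd − bd + bc,
  ∂acd = cd − ad + ac.
The 6×4 boundary matrix has rank 3 and Smith normal form diag(1,1,1).

Reading off H_k = ker ∂_k / im ∂_{k+1}:

  H_0: rank C_0 − rank ∂_1 = 4 − 3 = 1, and the invariant factors of ∂_1 are all 1, so H_0 = Z.
  H_1: rank ker ∂_1 − rank ∂_2 = (6 − 3) − 3 = 0, and the invariant factors of ∂_2 are all 1, so H_1 = 0.
  H_2: rank ker ∂_2 − rank ∂_3 = (4 − 3) − 0 = 1, and there is no ∂_3, so H_2 = Z.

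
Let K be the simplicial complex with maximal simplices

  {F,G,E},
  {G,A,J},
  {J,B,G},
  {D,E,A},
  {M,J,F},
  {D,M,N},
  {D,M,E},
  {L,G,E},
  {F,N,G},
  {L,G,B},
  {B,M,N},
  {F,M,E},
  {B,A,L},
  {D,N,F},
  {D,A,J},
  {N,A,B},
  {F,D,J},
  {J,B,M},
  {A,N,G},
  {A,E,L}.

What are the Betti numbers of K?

Order the vertices as A < B < D < E < F < G < J < L < M < N. Listing each simplex with vertices in this order, K has dimension 2 with simplices:

  0-simplices (10): A, B, D, E, F, G, J, L, M, N
  1-simplices (30): AB, AD, AE, AG, AJ, AL, AN, BG, BJ, BL, BM, BN, DE, DF, DJ, DM, DN, EF, EG, EL, EM, FG, FJ, FM, FN, GJ, GL, GN, JM, MN
  2-simplices (20): ABL, ABN, ADE, ADJ, AEL, AGJ, AGN, BGJ, BGL, BJM, BMN, DEM, DFJ, DFN, DMN, EFG, EFM, EGL, FGN, FJM

Hence C_0 ≅ Z^10, C_1 ≅ Z^30, C_2 ≅ Z^20.

Boundary ∂_1: C_1 → C_0 is given by ∂[p,q] = [q] − [p].
The resulting 10×30 matrix has rank 9, and its Smith normal form has invariant factors (1,1,1,1,1,1,1,1,1).

∂_2: C_2 → C_1 maps a triangle to the signed sum of its edges. For instance
  ∂EFM = FM − EM + EF,
  ∂DFN = FN − DN + DF.
This gives a 30×20 integer matrix of rank 20; reducing to Smith normal form yields diagonal entries (1,1,1,1,1,1,1,1,1,1,1,1,1,1,1,1,1,1,1,2).

From H_k ≅ ker(∂_k) / im(∂_{k+1}) we obtain:

  H_0: rank C_0 − rank ∂_1 = 10 − 9 = 1, and the invariant factors of ∂_1 are all 1, so H_0 = Z.
  H_1: rank ker ∂_1 − rank ∂_2 = (30 − 9) − 20 = 1, and ∂_2 has invariant factor 2 > 1, so H_1 = Z ⊕ Z/2Z.
  H_2: rank ker ∂_2 − rank ∂_3 = (20 − 20) − 0 = 0, and there is no ∂_3, so H_2 = 0.

Hence the Betti numbers are b_0 = 1, b_1 = 1, b_2 = 0.

b_0 = 1, b_1 = 1, b_2 = 0.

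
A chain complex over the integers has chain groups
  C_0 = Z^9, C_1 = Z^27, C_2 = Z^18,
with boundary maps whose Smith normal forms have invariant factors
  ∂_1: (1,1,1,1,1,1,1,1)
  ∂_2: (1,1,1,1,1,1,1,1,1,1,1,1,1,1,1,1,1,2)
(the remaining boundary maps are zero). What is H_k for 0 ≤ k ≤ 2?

H_0 ≅ Z,  H_1 ≅ Z ⊕ Z/2,  H_2 = 0.

H_0: b_0 = 9 − 0 − 8 = 1; torsion from ∂_1 factors > 1: none. So H_0 ≅ Z.
H_1: b_1 = 27 − 8 − 18 = 1; torsion from ∂_2 factors > 1: [2]. So H_1 ≅ Z ⊕ Z/2.
H_2: b_2 = 18 − 18 − 0 = 0; torsion from ∂_3 factors > 1: none. So H_2 ≅ 0.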